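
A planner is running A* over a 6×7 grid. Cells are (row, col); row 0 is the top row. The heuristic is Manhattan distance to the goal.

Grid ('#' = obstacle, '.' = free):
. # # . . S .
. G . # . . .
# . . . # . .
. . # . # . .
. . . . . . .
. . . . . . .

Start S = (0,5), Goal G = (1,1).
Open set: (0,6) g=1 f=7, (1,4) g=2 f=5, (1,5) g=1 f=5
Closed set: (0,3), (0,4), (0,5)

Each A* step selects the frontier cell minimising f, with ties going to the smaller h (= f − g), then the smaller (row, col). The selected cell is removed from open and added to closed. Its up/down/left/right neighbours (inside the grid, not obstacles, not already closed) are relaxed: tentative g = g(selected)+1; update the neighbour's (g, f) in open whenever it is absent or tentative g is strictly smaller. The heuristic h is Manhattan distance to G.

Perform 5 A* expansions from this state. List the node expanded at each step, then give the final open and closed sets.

step 1: expand (1,4) (f=5, h=3) → closed; open now [(0,6) g=1 f=7, (1,5) g=1 f=5]
step 2: expand (1,5) (f=5, h=4) → closed; open now [(0,6) g=1 f=7, (1,6) g=2 f=7, (2,5) g=2 f=7]
step 3: expand (1,6) (f=7, h=5) → closed; open now [(0,6) g=1 f=7, (2,5) g=2 f=7, (2,6) g=3 f=9]
step 4: expand (2,5) (f=7, h=5) → closed; open now [(0,6) g=1 f=7, (2,6) g=3 f=9, (3,5) g=3 f=9]
step 5: expand (0,6) (f=7, h=6) → closed; open now [(2,6) g=3 f=9, (3,5) g=3 f=9]

order=[(1,4) → (1,5) → (1,6) → (2,5) → (0,6)]; open=[(2,6) g=3 f=9, (3,5) g=3 f=9]; closed=[(0,3), (0,4), (0,5), (0,6), (1,4), (1,5), (1,6), (2,5)]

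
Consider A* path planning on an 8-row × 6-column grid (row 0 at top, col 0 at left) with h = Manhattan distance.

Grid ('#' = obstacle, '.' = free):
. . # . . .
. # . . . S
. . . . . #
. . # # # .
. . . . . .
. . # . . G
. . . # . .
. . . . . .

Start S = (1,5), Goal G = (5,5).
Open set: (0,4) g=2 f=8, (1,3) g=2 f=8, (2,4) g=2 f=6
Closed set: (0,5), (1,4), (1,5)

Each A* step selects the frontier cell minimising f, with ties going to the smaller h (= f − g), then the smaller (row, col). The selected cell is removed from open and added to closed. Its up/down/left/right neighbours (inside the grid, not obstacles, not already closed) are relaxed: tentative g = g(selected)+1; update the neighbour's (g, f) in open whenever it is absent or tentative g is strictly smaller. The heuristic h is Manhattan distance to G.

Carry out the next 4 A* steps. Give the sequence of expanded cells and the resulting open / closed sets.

order=[(2,4) → (2,3) → (0,4) → (1,3)]; open=[(0,3) g=3 f=10, (1,2) g=3 f=10, (2,2) g=4 f=10]; closed=[(0,4), (0,5), (1,3), (1,4), (1,5), (2,3), (2,4)]

step 1: expand (2,4) (f=6, h=4) → closed; open now [(0,4) g=2 f=8, (1,3) g=2 f=8, (2,3) g=3 f=8]
step 2: expand (2,3) (f=8, h=5) → closed; open now [(0,4) g=2 f=8, (1,3) g=2 f=8, (2,2) g=4 f=10]
step 3: expand (0,4) (f=8, h=6) → closed; open now [(0,3) g=3 f=10, (1,3) g=2 f=8, (2,2) g=4 f=10]
step 4: expand (1,3) (f=8, h=6) → closed; open now [(0,3) g=3 f=10, (1,2) g=3 f=10, (2,2) g=4 f=10]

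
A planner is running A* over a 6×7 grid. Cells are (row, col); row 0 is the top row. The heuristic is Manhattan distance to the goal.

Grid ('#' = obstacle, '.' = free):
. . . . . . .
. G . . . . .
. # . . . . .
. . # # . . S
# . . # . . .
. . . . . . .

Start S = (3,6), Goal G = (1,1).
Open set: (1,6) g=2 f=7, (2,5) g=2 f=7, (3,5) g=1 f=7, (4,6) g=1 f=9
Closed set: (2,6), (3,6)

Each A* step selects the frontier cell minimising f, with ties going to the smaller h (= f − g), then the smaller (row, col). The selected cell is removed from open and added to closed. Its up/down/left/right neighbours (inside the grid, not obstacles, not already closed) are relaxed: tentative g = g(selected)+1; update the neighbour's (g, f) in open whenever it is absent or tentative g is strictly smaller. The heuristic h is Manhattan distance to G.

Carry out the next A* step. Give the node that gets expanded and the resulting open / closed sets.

step 1: expand (1,6) (f=7, h=5) → closed; open now [(0,6) g=3 f=9, (1,5) g=3 f=7, (2,5) g=2 f=7, (3,5) g=1 f=7, (4,6) g=1 f=9]

expanded=(1,6); open=[(0,6) g=3 f=9, (1,5) g=3 f=7, (2,5) g=2 f=7, (3,5) g=1 f=7, (4,6) g=1 f=9]; closed=[(1,6), (2,6), (3,6)]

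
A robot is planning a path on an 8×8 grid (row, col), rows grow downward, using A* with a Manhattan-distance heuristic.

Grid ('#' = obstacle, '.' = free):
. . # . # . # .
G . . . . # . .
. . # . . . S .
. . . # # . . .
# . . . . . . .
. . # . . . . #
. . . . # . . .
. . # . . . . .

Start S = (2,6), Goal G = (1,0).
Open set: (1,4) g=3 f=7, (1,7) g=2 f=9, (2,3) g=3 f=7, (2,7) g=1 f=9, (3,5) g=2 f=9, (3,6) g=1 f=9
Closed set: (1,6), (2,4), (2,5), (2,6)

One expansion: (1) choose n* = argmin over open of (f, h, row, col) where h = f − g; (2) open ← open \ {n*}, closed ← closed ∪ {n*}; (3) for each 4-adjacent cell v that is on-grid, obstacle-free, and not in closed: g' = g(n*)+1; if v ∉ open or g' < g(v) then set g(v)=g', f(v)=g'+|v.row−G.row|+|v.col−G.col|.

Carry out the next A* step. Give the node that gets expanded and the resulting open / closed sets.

expanded=(1,4); open=[(1,3) g=4 f=7, (1,7) g=2 f=9, (2,3) g=3 f=7, (2,7) g=1 f=9, (3,5) g=2 f=9, (3,6) g=1 f=9]; closed=[(1,4), (1,6), (2,4), (2,5), (2,6)]

step 1: expand (1,4) (f=7, h=4) → closed; open now [(1,3) g=4 f=7, (1,7) g=2 f=9, (2,3) g=3 f=7, (2,7) g=1 f=9, (3,5) g=2 f=9, (3,6) g=1 f=9]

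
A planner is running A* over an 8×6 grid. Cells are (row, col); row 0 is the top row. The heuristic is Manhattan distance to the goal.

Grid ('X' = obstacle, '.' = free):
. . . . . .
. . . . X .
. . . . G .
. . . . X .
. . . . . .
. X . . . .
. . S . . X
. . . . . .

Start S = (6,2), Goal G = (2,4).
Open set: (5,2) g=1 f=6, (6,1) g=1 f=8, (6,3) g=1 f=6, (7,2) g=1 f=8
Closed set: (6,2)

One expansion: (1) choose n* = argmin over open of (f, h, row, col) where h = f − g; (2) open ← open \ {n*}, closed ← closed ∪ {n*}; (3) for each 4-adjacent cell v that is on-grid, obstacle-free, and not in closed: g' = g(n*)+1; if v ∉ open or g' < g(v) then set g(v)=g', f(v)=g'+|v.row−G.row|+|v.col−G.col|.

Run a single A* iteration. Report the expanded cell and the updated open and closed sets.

step 1: expand (5,2) (f=6, h=5) → closed; open now [(4,2) g=2 f=6, (5,3) g=2 f=6, (6,1) g=1 f=8, (6,3) g=1 f=6, (7,2) g=1 f=8]

expanded=(5,2); open=[(4,2) g=2 f=6, (5,3) g=2 f=6, (6,1) g=1 f=8, (6,3) g=1 f=6, (7,2) g=1 f=8]; closed=[(5,2), (6,2)]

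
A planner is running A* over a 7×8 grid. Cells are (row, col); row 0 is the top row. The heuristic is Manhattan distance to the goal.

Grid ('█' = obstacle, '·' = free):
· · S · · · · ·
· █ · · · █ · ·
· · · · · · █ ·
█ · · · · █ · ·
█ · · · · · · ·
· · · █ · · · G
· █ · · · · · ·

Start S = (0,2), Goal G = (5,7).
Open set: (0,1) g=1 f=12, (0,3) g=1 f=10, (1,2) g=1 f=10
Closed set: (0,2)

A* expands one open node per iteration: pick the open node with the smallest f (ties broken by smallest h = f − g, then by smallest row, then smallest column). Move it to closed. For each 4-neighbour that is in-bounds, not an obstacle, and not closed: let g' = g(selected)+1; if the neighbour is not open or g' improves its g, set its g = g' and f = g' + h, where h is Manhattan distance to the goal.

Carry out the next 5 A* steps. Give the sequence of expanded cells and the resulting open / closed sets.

order=[(0,3) → (0,4) → (0,5) → (0,6) → (0,7)]; open=[(0,1) g=1 f=12, (1,2) g=1 f=10, (1,3) g=2 f=10, (1,4) g=3 f=10, (1,6) g=5 f=10, (1,7) g=6 f=10]; closed=[(0,2), (0,3), (0,4), (0,5), (0,6), (0,7)]

step 1: expand (0,3) (f=10, h=9) → closed; open now [(0,1) g=1 f=12, (0,4) g=2 f=10, (1,2) g=1 f=10, (1,3) g=2 f=10]
step 2: expand (0,4) (f=10, h=8) → closed; open now [(0,1) g=1 f=12, (0,5) g=3 f=10, (1,2) g=1 f=10, (1,3) g=2 f=10, (1,4) g=3 f=10]
step 3: expand (0,5) (f=10, h=7) → closed; open now [(0,1) g=1 f=12, (0,6) g=4 f=10, (1,2) g=1 f=10, (1,3) g=2 f=10, (1,4) g=3 f=10]
step 4: expand (0,6) (f=10, h=6) → closed; open now [(0,1) g=1 f=12, (0,7) g=5 f=10, (1,2) g=1 f=10, (1,3) g=2 f=10, (1,4) g=3 f=10, (1,6) g=5 f=10]
step 5: expand (0,7) (f=10, h=5) → closed; open now [(0,1) g=1 f=12, (1,2) g=1 f=10, (1,3) g=2 f=10, (1,4) g=3 f=10, (1,6) g=5 f=10, (1,7) g=6 f=10]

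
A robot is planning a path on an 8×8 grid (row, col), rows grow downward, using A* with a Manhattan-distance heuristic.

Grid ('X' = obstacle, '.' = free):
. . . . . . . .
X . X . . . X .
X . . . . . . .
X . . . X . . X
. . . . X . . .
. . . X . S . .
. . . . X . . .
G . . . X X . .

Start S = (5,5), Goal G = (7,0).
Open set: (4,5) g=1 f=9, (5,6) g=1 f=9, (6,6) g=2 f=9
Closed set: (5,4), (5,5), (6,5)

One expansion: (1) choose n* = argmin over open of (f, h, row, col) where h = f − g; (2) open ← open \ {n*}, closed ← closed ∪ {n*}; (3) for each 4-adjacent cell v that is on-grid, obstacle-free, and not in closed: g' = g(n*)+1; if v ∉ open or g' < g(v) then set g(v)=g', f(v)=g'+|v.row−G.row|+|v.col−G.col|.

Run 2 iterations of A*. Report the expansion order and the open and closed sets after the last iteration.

order=[(6,6) → (7,6)]; open=[(4,5) g=1 f=9, (5,6) g=1 f=9, (6,7) g=3 f=11, (7,7) g=4 f=11]; closed=[(5,4), (5,5), (6,5), (6,6), (7,6)]

step 1: expand (6,6) (f=9, h=7) → closed; open now [(4,5) g=1 f=9, (5,6) g=1 f=9, (6,7) g=3 f=11, (7,6) g=3 f=9]
step 2: expand (7,6) (f=9, h=6) → closed; open now [(4,5) g=1 f=9, (5,6) g=1 f=9, (6,7) g=3 f=11, (7,7) g=4 f=11]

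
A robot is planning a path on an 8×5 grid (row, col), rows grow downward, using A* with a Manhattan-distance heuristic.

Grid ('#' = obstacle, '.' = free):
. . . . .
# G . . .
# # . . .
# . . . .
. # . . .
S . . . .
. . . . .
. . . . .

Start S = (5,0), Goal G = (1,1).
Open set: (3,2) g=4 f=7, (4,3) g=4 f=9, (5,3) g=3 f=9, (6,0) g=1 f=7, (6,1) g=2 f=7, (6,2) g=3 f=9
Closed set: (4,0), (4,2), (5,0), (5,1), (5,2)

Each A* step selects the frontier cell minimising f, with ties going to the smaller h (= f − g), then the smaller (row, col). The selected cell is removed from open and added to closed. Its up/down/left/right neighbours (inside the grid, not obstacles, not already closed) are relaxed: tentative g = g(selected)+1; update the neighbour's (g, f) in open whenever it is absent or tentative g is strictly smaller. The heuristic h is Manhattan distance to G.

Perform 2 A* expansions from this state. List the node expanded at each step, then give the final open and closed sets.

step 1: expand (3,2) (f=7, h=3) → closed; open now [(2,2) g=5 f=7, (3,1) g=5 f=7, (3,3) g=5 f=9, (4,3) g=4 f=9, (5,3) g=3 f=9, (6,0) g=1 f=7, (6,1) g=2 f=7, (6,2) g=3 f=9]
step 2: expand (2,2) (f=7, h=2) → closed; open now [(1,2) g=6 f=7, (2,3) g=6 f=9, (3,1) g=5 f=7, (3,3) g=5 f=9, (4,3) g=4 f=9, (5,3) g=3 f=9, (6,0) g=1 f=7, (6,1) g=2 f=7, (6,2) g=3 f=9]

order=[(3,2) → (2,2)]; open=[(1,2) g=6 f=7, (2,3) g=6 f=9, (3,1) g=5 f=7, (3,3) g=5 f=9, (4,3) g=4 f=9, (5,3) g=3 f=9, (6,0) g=1 f=7, (6,1) g=2 f=7, (6,2) g=3 f=9]; closed=[(2,2), (3,2), (4,0), (4,2), (5,0), (5,1), (5,2)]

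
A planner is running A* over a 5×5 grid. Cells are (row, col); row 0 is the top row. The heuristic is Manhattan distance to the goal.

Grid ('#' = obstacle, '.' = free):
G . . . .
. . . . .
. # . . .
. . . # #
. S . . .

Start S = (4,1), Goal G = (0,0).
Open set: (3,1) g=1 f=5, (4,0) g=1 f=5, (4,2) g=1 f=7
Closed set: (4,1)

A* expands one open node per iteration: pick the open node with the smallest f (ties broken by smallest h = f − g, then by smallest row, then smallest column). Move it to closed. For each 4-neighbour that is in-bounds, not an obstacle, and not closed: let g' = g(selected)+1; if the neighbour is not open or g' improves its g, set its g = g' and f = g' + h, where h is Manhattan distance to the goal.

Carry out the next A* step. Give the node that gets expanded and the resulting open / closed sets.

step 1: expand (3,1) (f=5, h=4) → closed; open now [(3,0) g=2 f=5, (3,2) g=2 f=7, (4,0) g=1 f=5, (4,2) g=1 f=7]

expanded=(3,1); open=[(3,0) g=2 f=5, (3,2) g=2 f=7, (4,0) g=1 f=5, (4,2) g=1 f=7]; closed=[(3,1), (4,1)]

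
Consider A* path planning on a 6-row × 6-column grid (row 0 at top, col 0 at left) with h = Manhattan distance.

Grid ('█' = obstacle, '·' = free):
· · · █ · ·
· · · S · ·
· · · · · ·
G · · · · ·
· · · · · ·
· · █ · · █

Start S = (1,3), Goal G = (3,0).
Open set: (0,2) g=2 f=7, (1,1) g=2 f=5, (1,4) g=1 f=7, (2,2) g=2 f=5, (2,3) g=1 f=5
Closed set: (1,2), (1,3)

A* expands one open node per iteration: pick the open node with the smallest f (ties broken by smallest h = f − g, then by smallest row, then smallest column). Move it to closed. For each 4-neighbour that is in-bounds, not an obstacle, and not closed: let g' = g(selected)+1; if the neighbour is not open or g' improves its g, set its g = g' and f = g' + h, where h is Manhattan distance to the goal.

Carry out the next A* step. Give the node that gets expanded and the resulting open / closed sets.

expanded=(1,1); open=[(0,1) g=3 f=7, (0,2) g=2 f=7, (1,0) g=3 f=5, (1,4) g=1 f=7, (2,1) g=3 f=5, (2,2) g=2 f=5, (2,3) g=1 f=5]; closed=[(1,1), (1,2), (1,3)]

step 1: expand (1,1) (f=5, h=3) → closed; open now [(0,1) g=3 f=7, (0,2) g=2 f=7, (1,0) g=3 f=5, (1,4) g=1 f=7, (2,1) g=3 f=5, (2,2) g=2 f=5, (2,3) g=1 f=5]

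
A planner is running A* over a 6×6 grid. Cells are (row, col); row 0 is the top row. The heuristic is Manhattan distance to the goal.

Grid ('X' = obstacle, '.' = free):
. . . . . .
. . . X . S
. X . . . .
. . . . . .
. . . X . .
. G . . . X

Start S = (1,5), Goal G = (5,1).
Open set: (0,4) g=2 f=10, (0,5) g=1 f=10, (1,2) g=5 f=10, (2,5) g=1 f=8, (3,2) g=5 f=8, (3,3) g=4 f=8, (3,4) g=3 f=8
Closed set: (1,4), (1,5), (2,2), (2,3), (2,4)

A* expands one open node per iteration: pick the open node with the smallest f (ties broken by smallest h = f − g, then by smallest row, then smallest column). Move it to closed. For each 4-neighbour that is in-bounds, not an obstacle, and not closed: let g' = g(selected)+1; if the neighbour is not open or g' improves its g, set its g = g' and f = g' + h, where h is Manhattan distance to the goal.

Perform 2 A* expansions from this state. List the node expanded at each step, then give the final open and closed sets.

step 1: expand (3,2) (f=8, h=3) → closed; open now [(0,4) g=2 f=10, (0,5) g=1 f=10, (1,2) g=5 f=10, (2,5) g=1 f=8, (3,1) g=6 f=8, (3,3) g=4 f=8, (3,4) g=3 f=8, (4,2) g=6 f=8]
step 2: expand (3,1) (f=8, h=2) → closed; open now [(0,4) g=2 f=10, (0,5) g=1 f=10, (1,2) g=5 f=10, (2,5) g=1 f=8, (3,0) g=7 f=10, (3,3) g=4 f=8, (3,4) g=3 f=8, (4,1) g=7 f=8, (4,2) g=6 f=8]

order=[(3,2) → (3,1)]; open=[(0,4) g=2 f=10, (0,5) g=1 f=10, (1,2) g=5 f=10, (2,5) g=1 f=8, (3,0) g=7 f=10, (3,3) g=4 f=8, (3,4) g=3 f=8, (4,1) g=7 f=8, (4,2) g=6 f=8]; closed=[(1,4), (1,5), (2,2), (2,3), (2,4), (3,1), (3,2)]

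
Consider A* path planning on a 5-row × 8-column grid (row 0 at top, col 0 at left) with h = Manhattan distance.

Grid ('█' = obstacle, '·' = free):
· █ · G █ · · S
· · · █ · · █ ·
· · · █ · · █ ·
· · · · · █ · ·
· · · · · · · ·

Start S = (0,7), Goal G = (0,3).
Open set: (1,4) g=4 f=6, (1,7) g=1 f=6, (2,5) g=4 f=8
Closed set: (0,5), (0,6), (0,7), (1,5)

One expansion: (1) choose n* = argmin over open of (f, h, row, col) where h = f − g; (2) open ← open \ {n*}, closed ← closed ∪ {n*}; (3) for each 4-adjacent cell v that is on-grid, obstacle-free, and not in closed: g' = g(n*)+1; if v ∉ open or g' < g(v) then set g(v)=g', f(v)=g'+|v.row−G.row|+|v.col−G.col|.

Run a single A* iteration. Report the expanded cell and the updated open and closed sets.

step 1: expand (1,4) (f=6, h=2) → closed; open now [(1,7) g=1 f=6, (2,4) g=5 f=8, (2,5) g=4 f=8]

expanded=(1,4); open=[(1,7) g=1 f=6, (2,4) g=5 f=8, (2,5) g=4 f=8]; closed=[(0,5), (0,6), (0,7), (1,4), (1,5)]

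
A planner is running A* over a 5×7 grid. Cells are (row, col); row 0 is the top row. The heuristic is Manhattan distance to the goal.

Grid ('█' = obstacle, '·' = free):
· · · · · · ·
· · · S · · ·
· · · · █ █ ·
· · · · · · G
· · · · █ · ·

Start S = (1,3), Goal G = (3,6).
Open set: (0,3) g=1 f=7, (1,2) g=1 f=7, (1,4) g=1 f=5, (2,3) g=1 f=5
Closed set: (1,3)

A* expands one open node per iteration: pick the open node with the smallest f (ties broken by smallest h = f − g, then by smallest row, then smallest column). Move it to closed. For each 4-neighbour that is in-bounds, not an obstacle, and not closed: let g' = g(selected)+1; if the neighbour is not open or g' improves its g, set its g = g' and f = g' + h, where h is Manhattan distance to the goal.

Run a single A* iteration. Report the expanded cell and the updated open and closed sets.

step 1: expand (1,4) (f=5, h=4) → closed; open now [(0,3) g=1 f=7, (0,4) g=2 f=7, (1,2) g=1 f=7, (1,5) g=2 f=5, (2,3) g=1 f=5]

expanded=(1,4); open=[(0,3) g=1 f=7, (0,4) g=2 f=7, (1,2) g=1 f=7, (1,5) g=2 f=5, (2,3) g=1 f=5]; closed=[(1,3), (1,4)]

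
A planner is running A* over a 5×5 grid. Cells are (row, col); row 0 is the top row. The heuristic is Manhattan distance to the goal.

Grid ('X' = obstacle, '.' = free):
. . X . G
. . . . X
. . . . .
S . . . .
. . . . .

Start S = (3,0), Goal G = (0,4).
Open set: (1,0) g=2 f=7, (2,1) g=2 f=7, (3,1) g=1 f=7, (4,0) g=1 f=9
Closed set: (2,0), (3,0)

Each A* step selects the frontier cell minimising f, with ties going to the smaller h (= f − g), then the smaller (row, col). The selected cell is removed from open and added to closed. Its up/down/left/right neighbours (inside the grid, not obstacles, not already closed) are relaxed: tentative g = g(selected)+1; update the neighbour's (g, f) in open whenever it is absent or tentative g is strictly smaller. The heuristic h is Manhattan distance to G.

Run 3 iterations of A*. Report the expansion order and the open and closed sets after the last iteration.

order=[(1,0) → (0,0) → (0,1)]; open=[(1,1) g=3 f=7, (2,1) g=2 f=7, (3,1) g=1 f=7, (4,0) g=1 f=9]; closed=[(0,0), (0,1), (1,0), (2,0), (3,0)]

step 1: expand (1,0) (f=7, h=5) → closed; open now [(0,0) g=3 f=7, (1,1) g=3 f=7, (2,1) g=2 f=7, (3,1) g=1 f=7, (4,0) g=1 f=9]
step 2: expand (0,0) (f=7, h=4) → closed; open now [(0,1) g=4 f=7, (1,1) g=3 f=7, (2,1) g=2 f=7, (3,1) g=1 f=7, (4,0) g=1 f=9]
step 3: expand (0,1) (f=7, h=3) → closed; open now [(1,1) g=3 f=7, (2,1) g=2 f=7, (3,1) g=1 f=7, (4,0) g=1 f=9]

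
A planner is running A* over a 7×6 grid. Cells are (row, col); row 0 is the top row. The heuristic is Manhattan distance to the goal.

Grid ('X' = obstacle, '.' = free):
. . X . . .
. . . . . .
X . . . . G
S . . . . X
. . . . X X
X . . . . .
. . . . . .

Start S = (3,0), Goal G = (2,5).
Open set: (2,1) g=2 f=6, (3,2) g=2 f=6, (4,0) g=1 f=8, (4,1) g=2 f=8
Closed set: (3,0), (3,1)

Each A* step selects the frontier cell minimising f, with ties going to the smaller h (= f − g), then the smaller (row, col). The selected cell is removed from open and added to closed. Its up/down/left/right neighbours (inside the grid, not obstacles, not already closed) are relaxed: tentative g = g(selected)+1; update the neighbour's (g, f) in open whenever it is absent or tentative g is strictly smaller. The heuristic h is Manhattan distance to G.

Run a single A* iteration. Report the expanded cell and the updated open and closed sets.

step 1: expand (2,1) (f=6, h=4) → closed; open now [(1,1) g=3 f=8, (2,2) g=3 f=6, (3,2) g=2 f=6, (4,0) g=1 f=8, (4,1) g=2 f=8]

expanded=(2,1); open=[(1,1) g=3 f=8, (2,2) g=3 f=6, (3,2) g=2 f=6, (4,0) g=1 f=8, (4,1) g=2 f=8]; closed=[(2,1), (3,0), (3,1)]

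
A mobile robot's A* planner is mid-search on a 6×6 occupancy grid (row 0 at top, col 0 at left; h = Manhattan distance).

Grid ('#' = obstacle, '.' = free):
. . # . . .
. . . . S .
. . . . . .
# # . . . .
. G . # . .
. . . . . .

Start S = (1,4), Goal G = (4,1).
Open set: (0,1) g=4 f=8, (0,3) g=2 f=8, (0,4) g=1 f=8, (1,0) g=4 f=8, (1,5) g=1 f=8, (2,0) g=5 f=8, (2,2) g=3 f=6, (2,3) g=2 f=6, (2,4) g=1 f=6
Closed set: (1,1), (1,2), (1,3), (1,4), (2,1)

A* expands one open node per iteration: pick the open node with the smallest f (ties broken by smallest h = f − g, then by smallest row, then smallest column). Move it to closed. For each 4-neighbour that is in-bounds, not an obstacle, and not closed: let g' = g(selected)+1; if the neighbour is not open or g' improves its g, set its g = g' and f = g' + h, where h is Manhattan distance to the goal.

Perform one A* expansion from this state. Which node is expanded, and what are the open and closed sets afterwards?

expanded=(2,2); open=[(0,1) g=4 f=8, (0,3) g=2 f=8, (0,4) g=1 f=8, (1,0) g=4 f=8, (1,5) g=1 f=8, (2,0) g=5 f=8, (2,3) g=2 f=6, (2,4) g=1 f=6, (3,2) g=4 f=6]; closed=[(1,1), (1,2), (1,3), (1,4), (2,1), (2,2)]

step 1: expand (2,2) (f=6, h=3) → closed; open now [(0,1) g=4 f=8, (0,3) g=2 f=8, (0,4) g=1 f=8, (1,0) g=4 f=8, (1,5) g=1 f=8, (2,0) g=5 f=8, (2,3) g=2 f=6, (2,4) g=1 f=6, (3,2) g=4 f=6]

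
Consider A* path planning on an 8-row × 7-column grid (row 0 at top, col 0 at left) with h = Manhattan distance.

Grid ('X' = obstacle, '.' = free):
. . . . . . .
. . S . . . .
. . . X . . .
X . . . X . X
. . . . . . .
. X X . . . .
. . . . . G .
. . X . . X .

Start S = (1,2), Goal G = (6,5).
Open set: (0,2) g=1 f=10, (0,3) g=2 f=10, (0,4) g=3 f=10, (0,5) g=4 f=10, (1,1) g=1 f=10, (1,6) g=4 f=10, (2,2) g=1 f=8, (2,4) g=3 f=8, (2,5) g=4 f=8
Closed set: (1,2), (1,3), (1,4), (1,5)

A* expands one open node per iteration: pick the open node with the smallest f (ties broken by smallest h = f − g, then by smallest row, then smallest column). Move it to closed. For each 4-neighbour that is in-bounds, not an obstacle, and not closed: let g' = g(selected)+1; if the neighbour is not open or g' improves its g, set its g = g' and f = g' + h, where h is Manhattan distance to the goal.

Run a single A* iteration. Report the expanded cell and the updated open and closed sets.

step 1: expand (2,5) (f=8, h=4) → closed; open now [(0,2) g=1 f=10, (0,3) g=2 f=10, (0,4) g=3 f=10, (0,5) g=4 f=10, (1,1) g=1 f=10, (1,6) g=4 f=10, (2,2) g=1 f=8, (2,4) g=3 f=8, (2,6) g=5 f=10, (3,5) g=5 f=8]

expanded=(2,5); open=[(0,2) g=1 f=10, (0,3) g=2 f=10, (0,4) g=3 f=10, (0,5) g=4 f=10, (1,1) g=1 f=10, (1,6) g=4 f=10, (2,2) g=1 f=8, (2,4) g=3 f=8, (2,6) g=5 f=10, (3,5) g=5 f=8]; closed=[(1,2), (1,3), (1,4), (1,5), (2,5)]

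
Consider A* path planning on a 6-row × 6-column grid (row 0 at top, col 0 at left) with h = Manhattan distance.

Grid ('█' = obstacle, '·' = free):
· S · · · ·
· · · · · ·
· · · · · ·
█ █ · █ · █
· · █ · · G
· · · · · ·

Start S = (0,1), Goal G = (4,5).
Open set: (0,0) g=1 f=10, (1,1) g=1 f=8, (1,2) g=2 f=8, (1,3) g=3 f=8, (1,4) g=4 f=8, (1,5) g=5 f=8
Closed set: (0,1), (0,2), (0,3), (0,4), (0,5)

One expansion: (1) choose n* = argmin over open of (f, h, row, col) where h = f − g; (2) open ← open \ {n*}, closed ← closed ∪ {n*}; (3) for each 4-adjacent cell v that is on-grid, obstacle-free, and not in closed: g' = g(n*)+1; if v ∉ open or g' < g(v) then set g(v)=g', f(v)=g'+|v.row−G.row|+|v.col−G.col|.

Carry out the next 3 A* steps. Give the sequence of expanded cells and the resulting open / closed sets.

order=[(1,5) → (2,5) → (1,4)]; open=[(0,0) g=1 f=10, (1,1) g=1 f=8, (1,2) g=2 f=8, (1,3) g=3 f=8, (2,4) g=5 f=8]; closed=[(0,1), (0,2), (0,3), (0,4), (0,5), (1,4), (1,5), (2,5)]

step 1: expand (1,5) (f=8, h=3) → closed; open now [(0,0) g=1 f=10, (1,1) g=1 f=8, (1,2) g=2 f=8, (1,3) g=3 f=8, (1,4) g=4 f=8, (2,5) g=6 f=8]
step 2: expand (2,5) (f=8, h=2) → closed; open now [(0,0) g=1 f=10, (1,1) g=1 f=8, (1,2) g=2 f=8, (1,3) g=3 f=8, (1,4) g=4 f=8, (2,4) g=7 f=10]
step 3: expand (1,4) (f=8, h=4) → closed; open now [(0,0) g=1 f=10, (1,1) g=1 f=8, (1,2) g=2 f=8, (1,3) g=3 f=8, (2,4) g=5 f=8]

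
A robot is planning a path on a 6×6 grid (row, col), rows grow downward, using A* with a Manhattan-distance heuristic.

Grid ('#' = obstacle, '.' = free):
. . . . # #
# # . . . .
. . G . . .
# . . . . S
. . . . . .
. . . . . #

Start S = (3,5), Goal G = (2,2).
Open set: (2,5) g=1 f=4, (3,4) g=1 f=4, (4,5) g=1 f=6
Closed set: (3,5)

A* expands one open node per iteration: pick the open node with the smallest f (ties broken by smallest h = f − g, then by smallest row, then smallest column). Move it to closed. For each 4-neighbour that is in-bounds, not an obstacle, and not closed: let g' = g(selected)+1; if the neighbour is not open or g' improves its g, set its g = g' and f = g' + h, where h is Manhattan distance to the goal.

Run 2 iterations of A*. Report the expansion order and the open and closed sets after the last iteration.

step 1: expand (2,5) (f=4, h=3) → closed; open now [(1,5) g=2 f=6, (2,4) g=2 f=4, (3,4) g=1 f=4, (4,5) g=1 f=6]
step 2: expand (2,4) (f=4, h=2) → closed; open now [(1,4) g=3 f=6, (1,5) g=2 f=6, (2,3) g=3 f=4, (3,4) g=1 f=4, (4,5) g=1 f=6]

order=[(2,5) → (2,4)]; open=[(1,4) g=3 f=6, (1,5) g=2 f=6, (2,3) g=3 f=4, (3,4) g=1 f=4, (4,5) g=1 f=6]; closed=[(2,4), (2,5), (3,5)]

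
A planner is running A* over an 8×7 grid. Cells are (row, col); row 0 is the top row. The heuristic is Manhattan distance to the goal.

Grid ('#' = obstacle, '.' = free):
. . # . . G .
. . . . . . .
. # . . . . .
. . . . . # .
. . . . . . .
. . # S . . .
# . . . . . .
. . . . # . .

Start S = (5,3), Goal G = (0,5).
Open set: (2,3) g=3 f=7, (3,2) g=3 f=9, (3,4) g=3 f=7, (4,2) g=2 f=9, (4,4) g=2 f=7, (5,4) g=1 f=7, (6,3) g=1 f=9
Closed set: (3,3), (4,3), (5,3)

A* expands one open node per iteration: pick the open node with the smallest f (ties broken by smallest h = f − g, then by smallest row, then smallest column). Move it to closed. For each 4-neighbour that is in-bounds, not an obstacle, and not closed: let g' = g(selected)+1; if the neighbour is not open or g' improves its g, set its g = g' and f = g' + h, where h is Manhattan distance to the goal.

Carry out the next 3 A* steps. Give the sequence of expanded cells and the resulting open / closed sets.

order=[(2,3) → (1,3) → (0,3)]; open=[(0,4) g=6 f=7, (1,2) g=5 f=9, (1,4) g=5 f=7, (2,2) g=4 f=9, (2,4) g=4 f=7, (3,2) g=3 f=9, (3,4) g=3 f=7, (4,2) g=2 f=9, (4,4) g=2 f=7, (5,4) g=1 f=7, (6,3) g=1 f=9]; closed=[(0,3), (1,3), (2,3), (3,3), (4,3), (5,3)]

step 1: expand (2,3) (f=7, h=4) → closed; open now [(1,3) g=4 f=7, (2,2) g=4 f=9, (2,4) g=4 f=7, (3,2) g=3 f=9, (3,4) g=3 f=7, (4,2) g=2 f=9, (4,4) g=2 f=7, (5,4) g=1 f=7, (6,3) g=1 f=9]
step 2: expand (1,3) (f=7, h=3) → closed; open now [(0,3) g=5 f=7, (1,2) g=5 f=9, (1,4) g=5 f=7, (2,2) g=4 f=9, (2,4) g=4 f=7, (3,2) g=3 f=9, (3,4) g=3 f=7, (4,2) g=2 f=9, (4,4) g=2 f=7, (5,4) g=1 f=7, (6,3) g=1 f=9]
step 3: expand (0,3) (f=7, h=2) → closed; open now [(0,4) g=6 f=7, (1,2) g=5 f=9, (1,4) g=5 f=7, (2,2) g=4 f=9, (2,4) g=4 f=7, (3,2) g=3 f=9, (3,4) g=3 f=7, (4,2) g=2 f=9, (4,4) g=2 f=7, (5,4) g=1 f=7, (6,3) g=1 f=9]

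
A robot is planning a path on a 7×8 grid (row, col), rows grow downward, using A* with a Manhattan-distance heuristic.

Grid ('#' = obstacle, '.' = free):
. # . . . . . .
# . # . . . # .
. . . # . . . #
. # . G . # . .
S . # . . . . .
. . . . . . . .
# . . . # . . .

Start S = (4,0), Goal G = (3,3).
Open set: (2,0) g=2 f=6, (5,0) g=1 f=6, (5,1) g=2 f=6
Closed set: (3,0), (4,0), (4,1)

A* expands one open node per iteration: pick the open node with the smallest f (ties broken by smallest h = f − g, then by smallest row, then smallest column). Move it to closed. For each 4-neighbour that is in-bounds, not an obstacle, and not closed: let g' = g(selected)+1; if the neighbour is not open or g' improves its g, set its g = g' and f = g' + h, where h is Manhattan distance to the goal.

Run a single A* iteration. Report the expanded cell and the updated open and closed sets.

step 1: expand (2,0) (f=6, h=4) → closed; open now [(2,1) g=3 f=6, (5,0) g=1 f=6, (5,1) g=2 f=6]

expanded=(2,0); open=[(2,1) g=3 f=6, (5,0) g=1 f=6, (5,1) g=2 f=6]; closed=[(2,0), (3,0), (4,0), (4,1)]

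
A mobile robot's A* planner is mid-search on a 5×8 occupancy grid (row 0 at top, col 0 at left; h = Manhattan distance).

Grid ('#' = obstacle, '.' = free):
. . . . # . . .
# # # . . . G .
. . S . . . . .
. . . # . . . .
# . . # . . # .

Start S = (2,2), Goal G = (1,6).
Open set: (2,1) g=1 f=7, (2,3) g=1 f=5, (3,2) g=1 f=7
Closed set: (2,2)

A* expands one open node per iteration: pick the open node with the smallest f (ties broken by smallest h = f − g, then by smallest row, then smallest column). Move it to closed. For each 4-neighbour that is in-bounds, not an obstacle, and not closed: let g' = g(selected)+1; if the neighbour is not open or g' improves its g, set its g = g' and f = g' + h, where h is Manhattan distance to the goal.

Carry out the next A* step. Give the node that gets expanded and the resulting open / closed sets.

step 1: expand (2,3) (f=5, h=4) → closed; open now [(1,3) g=2 f=5, (2,1) g=1 f=7, (2,4) g=2 f=5, (3,2) g=1 f=7]

expanded=(2,3); open=[(1,3) g=2 f=5, (2,1) g=1 f=7, (2,4) g=2 f=5, (3,2) g=1 f=7]; closed=[(2,2), (2,3)]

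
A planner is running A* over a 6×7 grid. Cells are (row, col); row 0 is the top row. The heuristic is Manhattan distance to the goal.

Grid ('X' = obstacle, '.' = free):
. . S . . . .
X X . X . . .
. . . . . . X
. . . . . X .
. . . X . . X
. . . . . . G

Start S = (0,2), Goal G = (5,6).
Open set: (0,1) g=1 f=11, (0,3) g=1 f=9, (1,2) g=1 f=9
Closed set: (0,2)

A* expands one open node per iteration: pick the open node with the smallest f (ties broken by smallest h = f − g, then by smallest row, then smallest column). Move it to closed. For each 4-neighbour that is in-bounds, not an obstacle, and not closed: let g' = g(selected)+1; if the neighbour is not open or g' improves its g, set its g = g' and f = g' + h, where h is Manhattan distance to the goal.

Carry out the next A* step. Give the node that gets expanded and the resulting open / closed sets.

step 1: expand (0,3) (f=9, h=8) → closed; open now [(0,1) g=1 f=11, (0,4) g=2 f=9, (1,2) g=1 f=9]

expanded=(0,3); open=[(0,1) g=1 f=11, (0,4) g=2 f=9, (1,2) g=1 f=9]; closed=[(0,2), (0,3)]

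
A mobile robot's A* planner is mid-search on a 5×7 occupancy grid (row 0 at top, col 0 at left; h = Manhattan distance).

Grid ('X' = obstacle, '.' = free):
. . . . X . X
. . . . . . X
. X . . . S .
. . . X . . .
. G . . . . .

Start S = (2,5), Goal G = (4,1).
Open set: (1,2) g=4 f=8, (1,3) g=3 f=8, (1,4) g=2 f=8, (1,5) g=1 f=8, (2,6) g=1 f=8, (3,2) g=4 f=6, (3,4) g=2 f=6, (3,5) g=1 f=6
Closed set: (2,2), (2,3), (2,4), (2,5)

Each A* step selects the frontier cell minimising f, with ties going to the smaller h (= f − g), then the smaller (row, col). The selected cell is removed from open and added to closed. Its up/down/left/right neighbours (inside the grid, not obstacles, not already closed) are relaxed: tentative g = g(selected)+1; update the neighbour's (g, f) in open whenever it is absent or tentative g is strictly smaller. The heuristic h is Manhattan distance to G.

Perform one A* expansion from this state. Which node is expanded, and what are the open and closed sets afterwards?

expanded=(3,2); open=[(1,2) g=4 f=8, (1,3) g=3 f=8, (1,4) g=2 f=8, (1,5) g=1 f=8, (2,6) g=1 f=8, (3,1) g=5 f=6, (3,4) g=2 f=6, (3,5) g=1 f=6, (4,2) g=5 f=6]; closed=[(2,2), (2,3), (2,4), (2,5), (3,2)]

step 1: expand (3,2) (f=6, h=2) → closed; open now [(1,2) g=4 f=8, (1,3) g=3 f=8, (1,4) g=2 f=8, (1,5) g=1 f=8, (2,6) g=1 f=8, (3,1) g=5 f=6, (3,4) g=2 f=6, (3,5) g=1 f=6, (4,2) g=5 f=6]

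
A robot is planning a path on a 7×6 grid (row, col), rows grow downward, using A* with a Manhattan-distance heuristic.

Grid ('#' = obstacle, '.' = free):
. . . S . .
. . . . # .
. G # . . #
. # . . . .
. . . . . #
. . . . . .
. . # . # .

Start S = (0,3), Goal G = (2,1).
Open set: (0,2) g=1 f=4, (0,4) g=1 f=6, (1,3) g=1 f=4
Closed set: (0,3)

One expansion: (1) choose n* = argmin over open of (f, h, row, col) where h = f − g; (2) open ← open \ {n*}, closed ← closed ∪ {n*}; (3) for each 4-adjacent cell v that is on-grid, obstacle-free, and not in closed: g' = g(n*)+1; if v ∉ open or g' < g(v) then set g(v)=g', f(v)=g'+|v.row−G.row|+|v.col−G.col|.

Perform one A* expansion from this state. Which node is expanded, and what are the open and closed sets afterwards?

step 1: expand (0,2) (f=4, h=3) → closed; open now [(0,1) g=2 f=4, (0,4) g=1 f=6, (1,2) g=2 f=4, (1,3) g=1 f=4]

expanded=(0,2); open=[(0,1) g=2 f=4, (0,4) g=1 f=6, (1,2) g=2 f=4, (1,3) g=1 f=4]; closed=[(0,2), (0,3)]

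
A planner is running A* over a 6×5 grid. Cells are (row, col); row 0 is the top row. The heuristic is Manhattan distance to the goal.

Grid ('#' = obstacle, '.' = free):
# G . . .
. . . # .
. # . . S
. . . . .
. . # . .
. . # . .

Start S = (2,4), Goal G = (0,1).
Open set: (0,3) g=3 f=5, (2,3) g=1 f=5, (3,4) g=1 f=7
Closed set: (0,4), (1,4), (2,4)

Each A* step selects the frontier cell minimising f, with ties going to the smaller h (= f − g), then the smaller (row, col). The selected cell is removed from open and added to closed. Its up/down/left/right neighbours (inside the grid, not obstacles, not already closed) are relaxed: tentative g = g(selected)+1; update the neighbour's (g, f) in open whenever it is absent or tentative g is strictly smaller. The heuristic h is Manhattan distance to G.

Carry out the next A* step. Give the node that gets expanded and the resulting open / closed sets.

expanded=(0,3); open=[(0,2) g=4 f=5, (2,3) g=1 f=5, (3,4) g=1 f=7]; closed=[(0,3), (0,4), (1,4), (2,4)]

step 1: expand (0,3) (f=5, h=2) → closed; open now [(0,2) g=4 f=5, (2,3) g=1 f=5, (3,4) g=1 f=7]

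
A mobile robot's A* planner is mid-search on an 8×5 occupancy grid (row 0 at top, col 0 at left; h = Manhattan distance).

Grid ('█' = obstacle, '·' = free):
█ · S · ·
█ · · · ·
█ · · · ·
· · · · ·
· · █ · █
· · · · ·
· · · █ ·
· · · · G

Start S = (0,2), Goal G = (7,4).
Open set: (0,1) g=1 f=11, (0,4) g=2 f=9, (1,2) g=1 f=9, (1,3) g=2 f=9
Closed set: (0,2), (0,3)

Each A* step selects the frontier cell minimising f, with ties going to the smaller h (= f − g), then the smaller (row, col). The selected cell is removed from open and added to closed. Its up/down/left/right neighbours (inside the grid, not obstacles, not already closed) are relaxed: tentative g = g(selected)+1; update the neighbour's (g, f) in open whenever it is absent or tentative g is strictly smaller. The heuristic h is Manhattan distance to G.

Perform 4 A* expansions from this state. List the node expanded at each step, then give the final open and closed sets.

order=[(0,4) → (1,4) → (2,4) → (3,4)]; open=[(0,1) g=1 f=11, (1,2) g=1 f=9, (1,3) g=2 f=9, (2,3) g=5 f=11, (3,3) g=6 f=11]; closed=[(0,2), (0,3), (0,4), (1,4), (2,4), (3,4)]

step 1: expand (0,4) (f=9, h=7) → closed; open now [(0,1) g=1 f=11, (1,2) g=1 f=9, (1,3) g=2 f=9, (1,4) g=3 f=9]
step 2: expand (1,4) (f=9, h=6) → closed; open now [(0,1) g=1 f=11, (1,2) g=1 f=9, (1,3) g=2 f=9, (2,4) g=4 f=9]
step 3: expand (2,4) (f=9, h=5) → closed; open now [(0,1) g=1 f=11, (1,2) g=1 f=9, (1,3) g=2 f=9, (2,3) g=5 f=11, (3,4) g=5 f=9]
step 4: expand (3,4) (f=9, h=4) → closed; open now [(0,1) g=1 f=11, (1,2) g=1 f=9, (1,3) g=2 f=9, (2,3) g=5 f=11, (3,3) g=6 f=11]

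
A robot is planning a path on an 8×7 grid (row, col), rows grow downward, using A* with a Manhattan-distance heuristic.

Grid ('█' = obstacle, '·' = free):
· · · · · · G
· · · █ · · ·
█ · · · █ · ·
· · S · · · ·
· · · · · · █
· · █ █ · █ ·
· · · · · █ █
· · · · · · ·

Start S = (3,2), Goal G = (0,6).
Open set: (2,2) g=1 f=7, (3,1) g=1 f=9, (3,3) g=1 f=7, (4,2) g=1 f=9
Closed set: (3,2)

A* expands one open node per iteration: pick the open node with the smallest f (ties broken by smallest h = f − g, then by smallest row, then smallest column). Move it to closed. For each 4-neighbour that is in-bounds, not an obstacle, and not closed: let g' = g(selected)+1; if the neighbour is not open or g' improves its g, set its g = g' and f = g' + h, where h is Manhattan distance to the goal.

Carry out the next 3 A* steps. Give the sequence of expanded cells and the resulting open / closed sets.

order=[(2,2) → (1,2) → (0,2)]; open=[(0,1) g=4 f=9, (0,3) g=4 f=7, (1,1) g=3 f=9, (2,1) g=2 f=9, (2,3) g=2 f=7, (3,1) g=1 f=9, (3,3) g=1 f=7, (4,2) g=1 f=9]; closed=[(0,2), (1,2), (2,2), (3,2)]

step 1: expand (2,2) (f=7, h=6) → closed; open now [(1,2) g=2 f=7, (2,1) g=2 f=9, (2,3) g=2 f=7, (3,1) g=1 f=9, (3,3) g=1 f=7, (4,2) g=1 f=9]
step 2: expand (1,2) (f=7, h=5) → closed; open now [(0,2) g=3 f=7, (1,1) g=3 f=9, (2,1) g=2 f=9, (2,3) g=2 f=7, (3,1) g=1 f=9, (3,3) g=1 f=7, (4,2) g=1 f=9]
step 3: expand (0,2) (f=7, h=4) → closed; open now [(0,1) g=4 f=9, (0,3) g=4 f=7, (1,1) g=3 f=9, (2,1) g=2 f=9, (2,3) g=2 f=7, (3,1) g=1 f=9, (3,3) g=1 f=7, (4,2) g=1 f=9]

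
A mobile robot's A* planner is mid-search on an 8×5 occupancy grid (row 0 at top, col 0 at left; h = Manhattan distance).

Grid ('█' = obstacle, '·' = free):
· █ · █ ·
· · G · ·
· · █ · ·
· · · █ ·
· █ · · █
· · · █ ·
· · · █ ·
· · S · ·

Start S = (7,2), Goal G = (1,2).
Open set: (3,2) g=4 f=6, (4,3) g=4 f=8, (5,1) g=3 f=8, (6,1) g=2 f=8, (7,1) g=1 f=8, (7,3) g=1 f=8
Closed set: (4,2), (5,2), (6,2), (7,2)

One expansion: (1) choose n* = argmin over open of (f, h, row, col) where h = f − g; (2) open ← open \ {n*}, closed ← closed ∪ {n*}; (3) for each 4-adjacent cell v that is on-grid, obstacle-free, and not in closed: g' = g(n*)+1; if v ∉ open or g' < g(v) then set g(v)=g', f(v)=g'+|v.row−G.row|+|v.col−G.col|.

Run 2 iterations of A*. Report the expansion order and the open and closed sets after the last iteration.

order=[(3,2) → (3,1)]; open=[(2,1) g=6 f=8, (3,0) g=6 f=10, (4,3) g=4 f=8, (5,1) g=3 f=8, (6,1) g=2 f=8, (7,1) g=1 f=8, (7,3) g=1 f=8]; closed=[(3,1), (3,2), (4,2), (5,2), (6,2), (7,2)]

step 1: expand (3,2) (f=6, h=2) → closed; open now [(3,1) g=5 f=8, (4,3) g=4 f=8, (5,1) g=3 f=8, (6,1) g=2 f=8, (7,1) g=1 f=8, (7,3) g=1 f=8]
step 2: expand (3,1) (f=8, h=3) → closed; open now [(2,1) g=6 f=8, (3,0) g=6 f=10, (4,3) g=4 f=8, (5,1) g=3 f=8, (6,1) g=2 f=8, (7,1) g=1 f=8, (7,3) g=1 f=8]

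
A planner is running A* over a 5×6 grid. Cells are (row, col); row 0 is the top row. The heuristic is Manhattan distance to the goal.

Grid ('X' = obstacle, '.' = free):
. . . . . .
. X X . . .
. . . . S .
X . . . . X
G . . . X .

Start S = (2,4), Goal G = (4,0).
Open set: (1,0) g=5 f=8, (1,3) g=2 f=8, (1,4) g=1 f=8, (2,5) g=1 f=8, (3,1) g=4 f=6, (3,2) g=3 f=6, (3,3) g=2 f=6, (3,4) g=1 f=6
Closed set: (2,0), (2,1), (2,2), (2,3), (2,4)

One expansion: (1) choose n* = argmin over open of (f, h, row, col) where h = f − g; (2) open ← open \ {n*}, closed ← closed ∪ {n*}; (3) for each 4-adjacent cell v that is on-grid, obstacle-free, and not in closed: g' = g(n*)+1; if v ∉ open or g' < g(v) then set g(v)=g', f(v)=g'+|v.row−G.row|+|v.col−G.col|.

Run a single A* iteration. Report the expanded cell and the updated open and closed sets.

step 1: expand (3,1) (f=6, h=2) → closed; open now [(1,0) g=5 f=8, (1,3) g=2 f=8, (1,4) g=1 f=8, (2,5) g=1 f=8, (3,2) g=3 f=6, (3,3) g=2 f=6, (3,4) g=1 f=6, (4,1) g=5 f=6]

expanded=(3,1); open=[(1,0) g=5 f=8, (1,3) g=2 f=8, (1,4) g=1 f=8, (2,5) g=1 f=8, (3,2) g=3 f=6, (3,3) g=2 f=6, (3,4) g=1 f=6, (4,1) g=5 f=6]; closed=[(2,0), (2,1), (2,2), (2,3), (2,4), (3,1)]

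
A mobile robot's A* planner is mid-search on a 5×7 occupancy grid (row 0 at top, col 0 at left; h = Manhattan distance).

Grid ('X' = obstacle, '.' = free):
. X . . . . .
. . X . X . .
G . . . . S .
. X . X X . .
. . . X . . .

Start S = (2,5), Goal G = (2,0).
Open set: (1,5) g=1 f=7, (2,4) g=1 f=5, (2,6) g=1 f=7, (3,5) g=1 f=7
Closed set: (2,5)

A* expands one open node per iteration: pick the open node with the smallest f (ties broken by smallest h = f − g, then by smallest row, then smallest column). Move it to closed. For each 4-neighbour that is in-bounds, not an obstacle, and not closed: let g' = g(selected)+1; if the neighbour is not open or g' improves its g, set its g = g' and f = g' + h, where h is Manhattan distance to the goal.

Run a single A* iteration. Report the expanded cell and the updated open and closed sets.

expanded=(2,4); open=[(1,5) g=1 f=7, (2,3) g=2 f=5, (2,6) g=1 f=7, (3,5) g=1 f=7]; closed=[(2,4), (2,5)]

step 1: expand (2,4) (f=5, h=4) → closed; open now [(1,5) g=1 f=7, (2,3) g=2 f=5, (2,6) g=1 f=7, (3,5) g=1 f=7]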